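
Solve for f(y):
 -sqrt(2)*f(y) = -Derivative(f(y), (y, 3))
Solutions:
 f(y) = C3*exp(2^(1/6)*y) + (C1*sin(2^(1/6)*sqrt(3)*y/2) + C2*cos(2^(1/6)*sqrt(3)*y/2))*exp(-2^(1/6)*y/2)


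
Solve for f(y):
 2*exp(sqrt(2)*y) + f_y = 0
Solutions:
 f(y) = C1 - sqrt(2)*exp(sqrt(2)*y)


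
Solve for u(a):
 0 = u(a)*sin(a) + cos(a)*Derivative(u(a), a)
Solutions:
 u(a) = C1*cos(a)


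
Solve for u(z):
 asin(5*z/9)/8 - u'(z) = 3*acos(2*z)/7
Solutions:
 u(z) = C1 - 3*z*acos(2*z)/7 + z*asin(5*z/9)/8 + 3*sqrt(1 - 4*z^2)/14 + sqrt(81 - 25*z^2)/40


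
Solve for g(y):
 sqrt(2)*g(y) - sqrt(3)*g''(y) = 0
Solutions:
 g(y) = C1*exp(-2^(1/4)*3^(3/4)*y/3) + C2*exp(2^(1/4)*3^(3/4)*y/3)


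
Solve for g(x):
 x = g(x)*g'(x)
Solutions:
 g(x) = -sqrt(C1 + x^2)
 g(x) = sqrt(C1 + x^2)


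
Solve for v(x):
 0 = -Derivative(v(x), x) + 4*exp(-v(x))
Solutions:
 v(x) = log(C1 + 4*x)


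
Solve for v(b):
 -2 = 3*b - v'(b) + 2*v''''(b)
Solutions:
 v(b) = C1 + C4*exp(2^(2/3)*b/2) + 3*b^2/2 + 2*b + (C2*sin(2^(2/3)*sqrt(3)*b/4) + C3*cos(2^(2/3)*sqrt(3)*b/4))*exp(-2^(2/3)*b/4)


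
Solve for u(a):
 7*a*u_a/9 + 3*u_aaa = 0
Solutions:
 u(a) = C1 + Integral(C2*airyai(-7^(1/3)*a/3) + C3*airybi(-7^(1/3)*a/3), a)


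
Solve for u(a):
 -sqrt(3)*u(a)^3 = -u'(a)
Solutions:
 u(a) = -sqrt(2)*sqrt(-1/(C1 + sqrt(3)*a))/2
 u(a) = sqrt(2)*sqrt(-1/(C1 + sqrt(3)*a))/2


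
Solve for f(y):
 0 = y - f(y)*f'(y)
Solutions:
 f(y) = -sqrt(C1 + y^2)
 f(y) = sqrt(C1 + y^2)


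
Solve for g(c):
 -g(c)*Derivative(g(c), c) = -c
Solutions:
 g(c) = -sqrt(C1 + c^2)
 g(c) = sqrt(C1 + c^2)


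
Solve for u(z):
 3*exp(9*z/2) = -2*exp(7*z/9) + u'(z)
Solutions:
 u(z) = C1 + 18*exp(7*z/9)/7 + 2*exp(9*z/2)/3


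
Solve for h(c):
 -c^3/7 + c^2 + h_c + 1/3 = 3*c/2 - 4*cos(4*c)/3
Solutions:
 h(c) = C1 + c^4/28 - c^3/3 + 3*c^2/4 - c/3 - sin(4*c)/3


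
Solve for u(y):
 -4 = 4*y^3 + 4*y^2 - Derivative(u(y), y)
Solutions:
 u(y) = C1 + y^4 + 4*y^3/3 + 4*y


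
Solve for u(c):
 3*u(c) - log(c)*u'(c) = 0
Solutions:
 u(c) = C1*exp(3*li(c))


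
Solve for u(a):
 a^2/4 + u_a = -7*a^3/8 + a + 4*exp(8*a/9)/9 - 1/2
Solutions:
 u(a) = C1 - 7*a^4/32 - a^3/12 + a^2/2 - a/2 + exp(8*a/9)/2


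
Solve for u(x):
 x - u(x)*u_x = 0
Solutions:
 u(x) = -sqrt(C1 + x^2)
 u(x) = sqrt(C1 + x^2)


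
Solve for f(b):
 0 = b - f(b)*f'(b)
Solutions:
 f(b) = -sqrt(C1 + b^2)
 f(b) = sqrt(C1 + b^2)


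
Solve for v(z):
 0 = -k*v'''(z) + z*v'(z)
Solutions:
 v(z) = C1 + Integral(C2*airyai(z*(1/k)^(1/3)) + C3*airybi(z*(1/k)^(1/3)), z)


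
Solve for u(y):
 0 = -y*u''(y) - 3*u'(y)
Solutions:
 u(y) = C1 + C2/y^2


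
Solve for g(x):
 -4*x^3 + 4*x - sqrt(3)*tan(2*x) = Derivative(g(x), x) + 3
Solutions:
 g(x) = C1 - x^4 + 2*x^2 - 3*x + sqrt(3)*log(cos(2*x))/2


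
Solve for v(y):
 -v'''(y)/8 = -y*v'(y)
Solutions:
 v(y) = C1 + Integral(C2*airyai(2*y) + C3*airybi(2*y), y)


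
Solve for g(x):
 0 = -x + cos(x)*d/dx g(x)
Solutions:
 g(x) = C1 + Integral(x/cos(x), x)


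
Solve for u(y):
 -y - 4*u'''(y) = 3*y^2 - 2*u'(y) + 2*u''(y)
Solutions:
 u(y) = C1 + C2*exp(-y) + C3*exp(y/2) + y^3/2 + 7*y^2/4 + 19*y/2


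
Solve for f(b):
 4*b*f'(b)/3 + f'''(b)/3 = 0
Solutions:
 f(b) = C1 + Integral(C2*airyai(-2^(2/3)*b) + C3*airybi(-2^(2/3)*b), b)


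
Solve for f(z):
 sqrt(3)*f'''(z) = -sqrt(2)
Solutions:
 f(z) = C1 + C2*z + C3*z^2 - sqrt(6)*z^3/18


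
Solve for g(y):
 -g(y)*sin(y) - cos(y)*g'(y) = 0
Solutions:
 g(y) = C1*cos(y)


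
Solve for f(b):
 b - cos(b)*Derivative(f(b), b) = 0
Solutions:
 f(b) = C1 + Integral(b/cos(b), b)


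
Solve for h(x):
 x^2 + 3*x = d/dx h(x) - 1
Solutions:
 h(x) = C1 + x^3/3 + 3*x^2/2 + x


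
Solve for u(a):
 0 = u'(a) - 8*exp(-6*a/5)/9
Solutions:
 u(a) = C1 - 20*exp(-6*a/5)/27


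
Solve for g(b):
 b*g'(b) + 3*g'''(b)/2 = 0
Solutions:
 g(b) = C1 + Integral(C2*airyai(-2^(1/3)*3^(2/3)*b/3) + C3*airybi(-2^(1/3)*3^(2/3)*b/3), b)


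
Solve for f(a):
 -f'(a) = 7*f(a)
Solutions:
 f(a) = C1*exp(-7*a)


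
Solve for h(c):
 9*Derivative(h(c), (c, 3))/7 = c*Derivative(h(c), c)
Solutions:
 h(c) = C1 + Integral(C2*airyai(21^(1/3)*c/3) + C3*airybi(21^(1/3)*c/3), c)


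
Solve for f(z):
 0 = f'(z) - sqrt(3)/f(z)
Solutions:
 f(z) = -sqrt(C1 + 2*sqrt(3)*z)
 f(z) = sqrt(C1 + 2*sqrt(3)*z)


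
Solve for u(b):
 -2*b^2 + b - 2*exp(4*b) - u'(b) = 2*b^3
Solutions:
 u(b) = C1 - b^4/2 - 2*b^3/3 + b^2/2 - exp(4*b)/2


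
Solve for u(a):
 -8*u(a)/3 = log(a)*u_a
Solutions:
 u(a) = C1*exp(-8*li(a)/3)


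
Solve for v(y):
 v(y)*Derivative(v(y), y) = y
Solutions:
 v(y) = -sqrt(C1 + y^2)
 v(y) = sqrt(C1 + y^2)


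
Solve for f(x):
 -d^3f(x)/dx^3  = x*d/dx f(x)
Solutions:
 f(x) = C1 + Integral(C2*airyai(-x) + C3*airybi(-x), x)


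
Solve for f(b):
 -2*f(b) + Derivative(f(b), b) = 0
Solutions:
 f(b) = C1*exp(2*b)


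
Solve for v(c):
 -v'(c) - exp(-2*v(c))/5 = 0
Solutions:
 v(c) = log(-sqrt(C1 - 10*c)) - log(5)
 v(c) = log(C1 - 10*c)/2 - log(5)


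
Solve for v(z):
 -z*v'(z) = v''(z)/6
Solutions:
 v(z) = C1 + C2*erf(sqrt(3)*z)


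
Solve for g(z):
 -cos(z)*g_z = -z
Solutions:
 g(z) = C1 + Integral(z/cos(z), z)


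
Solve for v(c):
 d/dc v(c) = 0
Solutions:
 v(c) = C1


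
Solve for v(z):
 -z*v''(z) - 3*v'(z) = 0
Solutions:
 v(z) = C1 + C2/z^2


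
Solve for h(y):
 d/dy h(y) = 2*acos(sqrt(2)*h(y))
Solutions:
 Integral(1/acos(sqrt(2)*_y), (_y, h(y))) = C1 + 2*y


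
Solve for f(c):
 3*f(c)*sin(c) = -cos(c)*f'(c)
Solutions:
 f(c) = C1*cos(c)^3


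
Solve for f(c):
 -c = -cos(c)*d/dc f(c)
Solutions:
 f(c) = C1 + Integral(c/cos(c), c)


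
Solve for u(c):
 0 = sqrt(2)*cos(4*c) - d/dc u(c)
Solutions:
 u(c) = C1 + sqrt(2)*sin(4*c)/4


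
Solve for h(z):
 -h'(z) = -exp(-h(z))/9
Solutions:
 h(z) = log(C1 + z/9)


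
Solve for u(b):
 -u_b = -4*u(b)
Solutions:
 u(b) = C1*exp(4*b)


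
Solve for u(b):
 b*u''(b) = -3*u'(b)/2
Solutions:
 u(b) = C1 + C2/sqrt(b)


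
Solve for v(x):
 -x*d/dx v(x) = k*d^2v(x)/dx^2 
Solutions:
 v(x) = C1 + C2*sqrt(k)*erf(sqrt(2)*x*sqrt(1/k)/2)


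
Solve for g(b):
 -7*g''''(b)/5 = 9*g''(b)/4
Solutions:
 g(b) = C1 + C2*b + C3*sin(3*sqrt(35)*b/14) + C4*cos(3*sqrt(35)*b/14)


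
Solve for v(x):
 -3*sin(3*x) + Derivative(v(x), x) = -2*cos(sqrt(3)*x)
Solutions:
 v(x) = C1 - 2*sqrt(3)*sin(sqrt(3)*x)/3 - cos(3*x)


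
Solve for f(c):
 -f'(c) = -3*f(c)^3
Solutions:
 f(c) = -sqrt(2)*sqrt(-1/(C1 + 3*c))/2
 f(c) = sqrt(2)*sqrt(-1/(C1 + 3*c))/2


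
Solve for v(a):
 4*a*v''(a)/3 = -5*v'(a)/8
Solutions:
 v(a) = C1 + C2*a^(17/32)


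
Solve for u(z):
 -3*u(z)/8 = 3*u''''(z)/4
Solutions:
 u(z) = (C1*sin(2^(1/4)*z/2) + C2*cos(2^(1/4)*z/2))*exp(-2^(1/4)*z/2) + (C3*sin(2^(1/4)*z/2) + C4*cos(2^(1/4)*z/2))*exp(2^(1/4)*z/2)


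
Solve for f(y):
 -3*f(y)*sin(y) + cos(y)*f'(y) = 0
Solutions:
 f(y) = C1/cos(y)^3


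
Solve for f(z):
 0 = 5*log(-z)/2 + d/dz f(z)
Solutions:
 f(z) = C1 - 5*z*log(-z)/2 + 5*z/2


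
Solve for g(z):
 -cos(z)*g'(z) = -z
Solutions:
 g(z) = C1 + Integral(z/cos(z), z)


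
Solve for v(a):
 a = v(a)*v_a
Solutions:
 v(a) = -sqrt(C1 + a^2)
 v(a) = sqrt(C1 + a^2)


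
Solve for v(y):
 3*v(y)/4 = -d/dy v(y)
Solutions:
 v(y) = C1*exp(-3*y/4)


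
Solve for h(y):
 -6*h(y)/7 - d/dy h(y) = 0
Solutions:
 h(y) = C1*exp(-6*y/7)


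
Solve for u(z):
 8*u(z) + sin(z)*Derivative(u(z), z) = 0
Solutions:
 u(z) = C1*(cos(z)^4 + 4*cos(z)^3 + 6*cos(z)^2 + 4*cos(z) + 1)/(cos(z)^4 - 4*cos(z)^3 + 6*cos(z)^2 - 4*cos(z) + 1)


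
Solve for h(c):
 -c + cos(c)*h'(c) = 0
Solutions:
 h(c) = C1 + Integral(c/cos(c), c)


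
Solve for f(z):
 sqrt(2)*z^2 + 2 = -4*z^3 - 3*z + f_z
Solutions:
 f(z) = C1 + z^4 + sqrt(2)*z^3/3 + 3*z^2/2 + 2*z


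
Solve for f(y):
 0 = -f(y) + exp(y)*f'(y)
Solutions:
 f(y) = C1*exp(-exp(-y))


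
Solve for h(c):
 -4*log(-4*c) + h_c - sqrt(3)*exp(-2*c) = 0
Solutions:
 h(c) = C1 + 4*c*log(-c) + 4*c*(-1 + 2*log(2)) - sqrt(3)*exp(-2*c)/2


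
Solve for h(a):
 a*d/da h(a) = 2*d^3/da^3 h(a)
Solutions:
 h(a) = C1 + Integral(C2*airyai(2^(2/3)*a/2) + C3*airybi(2^(2/3)*a/2), a)


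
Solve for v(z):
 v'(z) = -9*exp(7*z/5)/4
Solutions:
 v(z) = C1 - 45*exp(7*z/5)/28


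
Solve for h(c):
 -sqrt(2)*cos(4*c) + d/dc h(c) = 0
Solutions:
 h(c) = C1 + sqrt(2)*sin(4*c)/4


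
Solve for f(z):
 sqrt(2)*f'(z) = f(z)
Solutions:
 f(z) = C1*exp(sqrt(2)*z/2)


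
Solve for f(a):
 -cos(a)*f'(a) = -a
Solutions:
 f(a) = C1 + Integral(a/cos(a), a)


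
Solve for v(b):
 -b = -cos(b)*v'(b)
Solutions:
 v(b) = C1 + Integral(b/cos(b), b)


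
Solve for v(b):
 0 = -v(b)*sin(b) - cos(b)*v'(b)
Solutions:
 v(b) = C1*cos(b)


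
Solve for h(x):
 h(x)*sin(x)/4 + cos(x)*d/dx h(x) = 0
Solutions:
 h(x) = C1*cos(x)^(1/4)


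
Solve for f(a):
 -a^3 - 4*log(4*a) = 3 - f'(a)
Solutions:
 f(a) = C1 + a^4/4 + 4*a*log(a) - a + a*log(256)


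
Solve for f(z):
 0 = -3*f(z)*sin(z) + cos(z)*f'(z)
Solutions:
 f(z) = C1/cos(z)^3


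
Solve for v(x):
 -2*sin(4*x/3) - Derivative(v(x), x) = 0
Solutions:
 v(x) = C1 + 3*cos(4*x/3)/2


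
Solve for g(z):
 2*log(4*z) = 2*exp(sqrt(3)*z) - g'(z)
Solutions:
 g(z) = C1 - 2*z*log(z) + 2*z*(1 - 2*log(2)) + 2*sqrt(3)*exp(sqrt(3)*z)/3


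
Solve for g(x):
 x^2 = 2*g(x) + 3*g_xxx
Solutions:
 g(x) = C3*exp(-2^(1/3)*3^(2/3)*x/3) + x^2/2 + (C1*sin(2^(1/3)*3^(1/6)*x/2) + C2*cos(2^(1/3)*3^(1/6)*x/2))*exp(2^(1/3)*3^(2/3)*x/6)


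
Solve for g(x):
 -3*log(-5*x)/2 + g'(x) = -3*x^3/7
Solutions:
 g(x) = C1 - 3*x^4/28 + 3*x*log(-x)/2 + 3*x*(-1 + log(5))/2


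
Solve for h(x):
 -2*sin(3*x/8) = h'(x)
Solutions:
 h(x) = C1 + 16*cos(3*x/8)/3


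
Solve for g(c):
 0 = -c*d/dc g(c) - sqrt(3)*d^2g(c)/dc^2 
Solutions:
 g(c) = C1 + C2*erf(sqrt(2)*3^(3/4)*c/6)


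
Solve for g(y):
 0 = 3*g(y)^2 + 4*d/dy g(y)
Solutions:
 g(y) = 4/(C1 + 3*y)


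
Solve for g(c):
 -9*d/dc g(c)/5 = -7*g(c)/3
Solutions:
 g(c) = C1*exp(35*c/27)


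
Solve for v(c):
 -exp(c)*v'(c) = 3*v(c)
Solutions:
 v(c) = C1*exp(3*exp(-c))


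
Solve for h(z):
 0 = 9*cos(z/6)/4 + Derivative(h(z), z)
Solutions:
 h(z) = C1 - 27*sin(z/6)/2


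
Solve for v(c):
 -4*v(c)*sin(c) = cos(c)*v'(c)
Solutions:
 v(c) = C1*cos(c)^4


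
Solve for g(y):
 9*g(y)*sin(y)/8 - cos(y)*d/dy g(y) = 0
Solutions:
 g(y) = C1/cos(y)^(9/8)


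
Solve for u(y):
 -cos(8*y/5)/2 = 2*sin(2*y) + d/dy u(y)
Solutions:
 u(y) = C1 - 5*sin(8*y/5)/16 + cos(2*y)


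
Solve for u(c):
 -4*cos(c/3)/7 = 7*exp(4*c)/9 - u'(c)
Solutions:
 u(c) = C1 + 7*exp(4*c)/36 + 12*sin(c/3)/7


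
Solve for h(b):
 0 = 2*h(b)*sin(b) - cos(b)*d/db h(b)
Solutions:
 h(b) = C1/cos(b)^2


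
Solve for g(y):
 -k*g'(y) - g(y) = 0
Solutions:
 g(y) = C1*exp(-y/k)


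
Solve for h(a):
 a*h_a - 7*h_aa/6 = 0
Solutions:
 h(a) = C1 + C2*erfi(sqrt(21)*a/7)


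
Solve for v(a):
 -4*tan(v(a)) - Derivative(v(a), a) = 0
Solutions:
 v(a) = pi - asin(C1*exp(-4*a))
 v(a) = asin(C1*exp(-4*a))


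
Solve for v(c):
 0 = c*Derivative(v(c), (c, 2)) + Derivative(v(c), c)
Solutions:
 v(c) = C1 + C2*log(c)


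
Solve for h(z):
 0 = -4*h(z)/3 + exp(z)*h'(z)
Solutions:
 h(z) = C1*exp(-4*exp(-z)/3)


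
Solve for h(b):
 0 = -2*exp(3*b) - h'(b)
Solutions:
 h(b) = C1 - 2*exp(3*b)/3


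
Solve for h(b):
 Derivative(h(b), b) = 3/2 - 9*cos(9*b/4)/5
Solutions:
 h(b) = C1 + 3*b/2 - 4*sin(9*b/4)/5


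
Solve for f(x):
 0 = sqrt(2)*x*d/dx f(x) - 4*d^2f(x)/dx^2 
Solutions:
 f(x) = C1 + C2*erfi(2^(3/4)*x/4)


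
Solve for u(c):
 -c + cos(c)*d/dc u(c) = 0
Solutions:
 u(c) = C1 + Integral(c/cos(c), c)


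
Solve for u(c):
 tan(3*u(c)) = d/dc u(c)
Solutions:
 u(c) = -asin(C1*exp(3*c))/3 + pi/3
 u(c) = asin(C1*exp(3*c))/3


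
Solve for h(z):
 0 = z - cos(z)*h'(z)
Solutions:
 h(z) = C1 + Integral(z/cos(z), z)


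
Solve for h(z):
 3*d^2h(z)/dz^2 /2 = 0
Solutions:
 h(z) = C1 + C2*z


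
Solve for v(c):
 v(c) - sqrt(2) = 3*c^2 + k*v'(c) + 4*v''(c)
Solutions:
 v(c) = C1*exp(c*(-k + sqrt(k^2 + 16))/8) + C2*exp(-c*(k + sqrt(k^2 + 16))/8) + 3*c^2 + 6*c*k + 6*k^2 + sqrt(2) + 24


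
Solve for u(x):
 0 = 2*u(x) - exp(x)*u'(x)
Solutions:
 u(x) = C1*exp(-2*exp(-x))


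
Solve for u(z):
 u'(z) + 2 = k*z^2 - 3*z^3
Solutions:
 u(z) = C1 + k*z^3/3 - 3*z^4/4 - 2*z


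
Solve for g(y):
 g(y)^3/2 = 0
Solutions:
 g(y) = 0


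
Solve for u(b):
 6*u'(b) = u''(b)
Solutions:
 u(b) = C1 + C2*exp(6*b)


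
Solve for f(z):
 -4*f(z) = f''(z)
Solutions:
 f(z) = C1*sin(2*z) + C2*cos(2*z)


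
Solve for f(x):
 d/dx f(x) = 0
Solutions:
 f(x) = C1


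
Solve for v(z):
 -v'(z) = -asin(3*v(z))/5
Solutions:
 Integral(1/asin(3*_y), (_y, v(z))) = C1 + z/5


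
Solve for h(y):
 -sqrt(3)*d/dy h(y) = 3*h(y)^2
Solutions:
 h(y) = 1/(C1 + sqrt(3)*y)


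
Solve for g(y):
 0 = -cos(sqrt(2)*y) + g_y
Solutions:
 g(y) = C1 + sqrt(2)*sin(sqrt(2)*y)/2


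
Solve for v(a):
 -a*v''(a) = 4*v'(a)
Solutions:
 v(a) = C1 + C2/a^3


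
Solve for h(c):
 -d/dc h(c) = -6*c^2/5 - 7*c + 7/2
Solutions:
 h(c) = C1 + 2*c^3/5 + 7*c^2/2 - 7*c/2


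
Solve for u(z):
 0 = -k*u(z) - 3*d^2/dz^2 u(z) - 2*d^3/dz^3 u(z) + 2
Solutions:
 u(z) = C1*exp(-z*((2*k + sqrt((2*k + 1)^2 - 1) + 1)^(1/3) + 1 + (2*k + sqrt((2*k + 1)^2 - 1) + 1)^(-1/3))/2) + C2*exp(z*((2*k + sqrt((2*k + 1)^2 - 1) + 1)^(1/3)/4 - sqrt(3)*I*(2*k + sqrt((2*k + 1)^2 - 1) + 1)^(1/3)/4 - 1/2 - 1/((-1 + sqrt(3)*I)*(2*k + sqrt((2*k + 1)^2 - 1) + 1)^(1/3)))) + C3*exp(z*((2*k + sqrt((2*k + 1)^2 - 1) + 1)^(1/3)/4 + sqrt(3)*I*(2*k + sqrt((2*k + 1)^2 - 1) + 1)^(1/3)/4 - 1/2 + 1/((1 + sqrt(3)*I)*(2*k + sqrt((2*k + 1)^2 - 1) + 1)^(1/3)))) + 2/k


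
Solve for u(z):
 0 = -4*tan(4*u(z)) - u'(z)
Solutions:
 u(z) = -asin(C1*exp(-16*z))/4 + pi/4
 u(z) = asin(C1*exp(-16*z))/4


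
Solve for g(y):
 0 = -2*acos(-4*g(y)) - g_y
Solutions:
 Integral(1/acos(-4*_y), (_y, g(y))) = C1 - 2*y


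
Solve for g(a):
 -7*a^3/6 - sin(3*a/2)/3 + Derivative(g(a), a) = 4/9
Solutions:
 g(a) = C1 + 7*a^4/24 + 4*a/9 - 2*cos(3*a/2)/9


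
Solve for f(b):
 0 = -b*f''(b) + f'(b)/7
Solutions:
 f(b) = C1 + C2*b^(8/7)


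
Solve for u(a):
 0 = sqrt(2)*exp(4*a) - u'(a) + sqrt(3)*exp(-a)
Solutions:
 u(a) = C1 + sqrt(2)*exp(4*a)/4 - sqrt(3)*exp(-a)


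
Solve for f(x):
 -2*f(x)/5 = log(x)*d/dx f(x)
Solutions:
 f(x) = C1*exp(-2*li(x)/5)


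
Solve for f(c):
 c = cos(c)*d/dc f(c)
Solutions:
 f(c) = C1 + Integral(c/cos(c), c)


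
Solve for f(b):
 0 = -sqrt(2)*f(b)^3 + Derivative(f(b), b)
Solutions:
 f(b) = -sqrt(2)*sqrt(-1/(C1 + sqrt(2)*b))/2
 f(b) = sqrt(2)*sqrt(-1/(C1 + sqrt(2)*b))/2


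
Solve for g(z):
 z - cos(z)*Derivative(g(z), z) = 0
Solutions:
 g(z) = C1 + Integral(z/cos(z), z)


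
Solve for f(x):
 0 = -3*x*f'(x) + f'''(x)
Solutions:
 f(x) = C1 + Integral(C2*airyai(3^(1/3)*x) + C3*airybi(3^(1/3)*x), x)


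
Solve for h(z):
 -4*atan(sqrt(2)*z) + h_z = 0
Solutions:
 h(z) = C1 + 4*z*atan(sqrt(2)*z) - sqrt(2)*log(2*z^2 + 1)


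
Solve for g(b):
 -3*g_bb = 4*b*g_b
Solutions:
 g(b) = C1 + C2*erf(sqrt(6)*b/3)


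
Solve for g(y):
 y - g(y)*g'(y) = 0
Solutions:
 g(y) = -sqrt(C1 + y^2)
 g(y) = sqrt(C1 + y^2)


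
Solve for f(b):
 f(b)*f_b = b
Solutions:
 f(b) = -sqrt(C1 + b^2)
 f(b) = sqrt(C1 + b^2)


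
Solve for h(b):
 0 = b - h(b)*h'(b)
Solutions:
 h(b) = -sqrt(C1 + b^2)
 h(b) = sqrt(C1 + b^2)


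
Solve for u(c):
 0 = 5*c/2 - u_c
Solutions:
 u(c) = C1 + 5*c^2/4


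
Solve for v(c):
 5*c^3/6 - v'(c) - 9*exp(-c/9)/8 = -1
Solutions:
 v(c) = C1 + 5*c^4/24 + c + 81*exp(-c/9)/8


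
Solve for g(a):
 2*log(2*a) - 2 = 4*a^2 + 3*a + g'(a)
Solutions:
 g(a) = C1 - 4*a^3/3 - 3*a^2/2 + 2*a*log(a) - 4*a + 2*a*log(2)


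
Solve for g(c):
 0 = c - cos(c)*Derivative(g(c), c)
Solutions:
 g(c) = C1 + Integral(c/cos(c), c)


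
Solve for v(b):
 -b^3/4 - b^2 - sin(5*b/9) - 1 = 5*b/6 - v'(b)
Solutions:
 v(b) = C1 + b^4/16 + b^3/3 + 5*b^2/12 + b - 9*cos(5*b/9)/5


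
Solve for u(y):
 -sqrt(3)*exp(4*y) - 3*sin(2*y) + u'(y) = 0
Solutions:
 u(y) = C1 + sqrt(3)*exp(4*y)/4 - 3*cos(2*y)/2


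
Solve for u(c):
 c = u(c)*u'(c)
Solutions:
 u(c) = -sqrt(C1 + c^2)
 u(c) = sqrt(C1 + c^2)


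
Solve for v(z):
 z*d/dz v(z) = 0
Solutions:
 v(z) = C1


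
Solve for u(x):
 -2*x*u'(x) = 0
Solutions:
 u(x) = C1


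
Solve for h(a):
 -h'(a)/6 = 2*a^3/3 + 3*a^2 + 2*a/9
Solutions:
 h(a) = C1 - a^4 - 6*a^3 - 2*a^2/3


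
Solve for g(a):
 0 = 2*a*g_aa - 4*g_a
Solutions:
 g(a) = C1 + C2*a^3


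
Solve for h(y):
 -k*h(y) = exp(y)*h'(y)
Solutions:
 h(y) = C1*exp(k*exp(-y))


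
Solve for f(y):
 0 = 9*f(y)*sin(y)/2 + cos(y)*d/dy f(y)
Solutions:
 f(y) = C1*cos(y)^(9/2)


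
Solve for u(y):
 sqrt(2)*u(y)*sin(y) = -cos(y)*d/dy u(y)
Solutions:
 u(y) = C1*cos(y)^(sqrt(2))


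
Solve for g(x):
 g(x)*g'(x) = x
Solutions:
 g(x) = -sqrt(C1 + x^2)
 g(x) = sqrt(C1 + x^2)


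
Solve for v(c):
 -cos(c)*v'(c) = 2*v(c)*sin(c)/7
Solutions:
 v(c) = C1*cos(c)^(2/7)


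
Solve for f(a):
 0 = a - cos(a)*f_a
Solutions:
 f(a) = C1 + Integral(a/cos(a), a)


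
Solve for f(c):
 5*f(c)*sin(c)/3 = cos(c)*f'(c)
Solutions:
 f(c) = C1/cos(c)^(5/3)


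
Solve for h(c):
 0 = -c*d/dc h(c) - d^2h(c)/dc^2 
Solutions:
 h(c) = C1 + C2*erf(sqrt(2)*c/2)


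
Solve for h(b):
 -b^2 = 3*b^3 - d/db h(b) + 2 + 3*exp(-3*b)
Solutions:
 h(b) = C1 + 3*b^4/4 + b^3/3 + 2*b - exp(-3*b)


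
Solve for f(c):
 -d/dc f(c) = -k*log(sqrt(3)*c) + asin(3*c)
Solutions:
 f(c) = C1 + c*k*(log(c) - 1) + c*k*log(3)/2 - c*asin(3*c) - sqrt(1 - 9*c^2)/3


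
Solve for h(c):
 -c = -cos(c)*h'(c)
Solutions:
 h(c) = C1 + Integral(c/cos(c), c)


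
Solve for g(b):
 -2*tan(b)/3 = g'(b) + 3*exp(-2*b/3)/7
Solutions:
 g(b) = C1 - log(tan(b)^2 + 1)/3 + 9*exp(-2*b/3)/14


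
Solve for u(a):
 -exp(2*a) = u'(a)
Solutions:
 u(a) = C1 - exp(2*a)/2


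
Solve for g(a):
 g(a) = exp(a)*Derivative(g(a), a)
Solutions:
 g(a) = C1*exp(-exp(-a))


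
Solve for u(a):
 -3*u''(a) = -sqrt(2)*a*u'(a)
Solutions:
 u(a) = C1 + C2*erfi(2^(3/4)*sqrt(3)*a/6)


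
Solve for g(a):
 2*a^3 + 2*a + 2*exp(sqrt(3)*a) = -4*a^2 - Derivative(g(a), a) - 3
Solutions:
 g(a) = C1 - a^4/2 - 4*a^3/3 - a^2 - 3*a - 2*sqrt(3)*exp(sqrt(3)*a)/3


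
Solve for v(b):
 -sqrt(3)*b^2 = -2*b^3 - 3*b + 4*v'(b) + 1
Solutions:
 v(b) = C1 + b^4/8 - sqrt(3)*b^3/12 + 3*b^2/8 - b/4


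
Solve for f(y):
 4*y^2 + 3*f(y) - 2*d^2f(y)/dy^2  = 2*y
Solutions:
 f(y) = C1*exp(-sqrt(6)*y/2) + C2*exp(sqrt(6)*y/2) - 4*y^2/3 + 2*y/3 - 16/9


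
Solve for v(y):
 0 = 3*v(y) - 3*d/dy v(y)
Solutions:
 v(y) = C1*exp(y)


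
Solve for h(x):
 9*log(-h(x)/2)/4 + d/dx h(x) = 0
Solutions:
 4*Integral(1/(log(-_y) - log(2)), (_y, h(x)))/9 = C1 - x


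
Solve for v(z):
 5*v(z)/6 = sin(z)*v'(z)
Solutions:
 v(z) = C1*(cos(z) - 1)^(5/12)/(cos(z) + 1)^(5/12)


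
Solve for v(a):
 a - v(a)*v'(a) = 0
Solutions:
 v(a) = -sqrt(C1 + a^2)
 v(a) = sqrt(C1 + a^2)


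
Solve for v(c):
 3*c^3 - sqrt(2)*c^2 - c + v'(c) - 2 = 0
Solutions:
 v(c) = C1 - 3*c^4/4 + sqrt(2)*c^3/3 + c^2/2 + 2*c


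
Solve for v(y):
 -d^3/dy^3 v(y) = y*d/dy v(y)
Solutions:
 v(y) = C1 + Integral(C2*airyai(-y) + C3*airybi(-y), y)


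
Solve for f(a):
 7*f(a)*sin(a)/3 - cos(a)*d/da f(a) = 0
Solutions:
 f(a) = C1/cos(a)^(7/3)


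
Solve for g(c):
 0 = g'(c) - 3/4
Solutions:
 g(c) = C1 + 3*c/4


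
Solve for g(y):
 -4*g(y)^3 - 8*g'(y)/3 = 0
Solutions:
 g(y) = -sqrt(-1/(C1 - 3*y))
 g(y) = sqrt(-1/(C1 - 3*y))


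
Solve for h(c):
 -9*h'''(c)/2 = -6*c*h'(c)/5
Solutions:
 h(c) = C1 + Integral(C2*airyai(30^(2/3)*c/15) + C3*airybi(30^(2/3)*c/15), c)


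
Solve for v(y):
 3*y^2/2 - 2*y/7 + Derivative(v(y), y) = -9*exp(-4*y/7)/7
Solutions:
 v(y) = C1 - y^3/2 + y^2/7 + 9*exp(-4*y/7)/4


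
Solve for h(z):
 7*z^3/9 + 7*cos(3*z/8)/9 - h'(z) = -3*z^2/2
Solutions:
 h(z) = C1 + 7*z^4/36 + z^3/2 + 56*sin(3*z/8)/27


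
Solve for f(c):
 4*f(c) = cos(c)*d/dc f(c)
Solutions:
 f(c) = C1*(sin(c)^2 + 2*sin(c) + 1)/(sin(c)^2 - 2*sin(c) + 1)


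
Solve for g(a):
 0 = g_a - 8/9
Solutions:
 g(a) = C1 + 8*a/9


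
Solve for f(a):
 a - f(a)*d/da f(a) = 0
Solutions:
 f(a) = -sqrt(C1 + a^2)
 f(a) = sqrt(C1 + a^2)


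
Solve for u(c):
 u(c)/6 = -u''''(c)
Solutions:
 u(c) = (C1*sin(2^(1/4)*3^(3/4)*c/6) + C2*cos(2^(1/4)*3^(3/4)*c/6))*exp(-2^(1/4)*3^(3/4)*c/6) + (C3*sin(2^(1/4)*3^(3/4)*c/6) + C4*cos(2^(1/4)*3^(3/4)*c/6))*exp(2^(1/4)*3^(3/4)*c/6)


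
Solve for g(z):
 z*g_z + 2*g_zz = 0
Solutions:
 g(z) = C1 + C2*erf(z/2)


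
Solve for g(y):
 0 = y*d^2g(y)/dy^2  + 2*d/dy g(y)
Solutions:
 g(y) = C1 + C2/y


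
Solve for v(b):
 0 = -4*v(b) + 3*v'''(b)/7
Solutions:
 v(b) = C3*exp(28^(1/3)*3^(2/3)*b/3) + (C1*sin(28^(1/3)*3^(1/6)*b/2) + C2*cos(28^(1/3)*3^(1/6)*b/2))*exp(-28^(1/3)*3^(2/3)*b/6)


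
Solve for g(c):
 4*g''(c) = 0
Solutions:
 g(c) = C1 + C2*c


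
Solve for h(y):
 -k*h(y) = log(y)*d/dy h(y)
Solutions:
 h(y) = C1*exp(-k*li(y))


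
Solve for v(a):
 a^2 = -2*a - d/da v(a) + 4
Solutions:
 v(a) = C1 - a^3/3 - a^2 + 4*a


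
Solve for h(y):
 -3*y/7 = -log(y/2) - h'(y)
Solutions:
 h(y) = C1 + 3*y^2/14 - y*log(y) + y*log(2) + y


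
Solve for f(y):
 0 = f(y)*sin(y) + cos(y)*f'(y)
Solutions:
 f(y) = C1*cos(y)


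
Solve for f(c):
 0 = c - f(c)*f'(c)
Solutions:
 f(c) = -sqrt(C1 + c^2)
 f(c) = sqrt(C1 + c^2)


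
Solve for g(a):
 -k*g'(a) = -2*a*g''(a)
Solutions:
 g(a) = C1 + a^(re(k)/2 + 1)*(C2*sin(log(a)*Abs(im(k))/2) + C3*cos(log(a)*im(k)/2))


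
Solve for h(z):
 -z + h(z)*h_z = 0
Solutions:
 h(z) = -sqrt(C1 + z^2)
 h(z) = sqrt(C1 + z^2)


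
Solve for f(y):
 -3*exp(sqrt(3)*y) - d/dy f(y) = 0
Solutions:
 f(y) = C1 - sqrt(3)*exp(sqrt(3)*y)


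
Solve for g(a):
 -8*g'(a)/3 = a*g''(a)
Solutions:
 g(a) = C1 + C2/a^(5/3)


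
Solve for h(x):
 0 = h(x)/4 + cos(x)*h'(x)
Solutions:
 h(x) = C1*(sin(x) - 1)^(1/8)/(sin(x) + 1)^(1/8)


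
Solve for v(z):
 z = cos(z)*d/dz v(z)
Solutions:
 v(z) = C1 + Integral(z/cos(z), z)


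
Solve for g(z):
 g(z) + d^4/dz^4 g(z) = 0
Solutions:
 g(z) = (C1*sin(sqrt(2)*z/2) + C2*cos(sqrt(2)*z/2))*exp(-sqrt(2)*z/2) + (C3*sin(sqrt(2)*z/2) + C4*cos(sqrt(2)*z/2))*exp(sqrt(2)*z/2)


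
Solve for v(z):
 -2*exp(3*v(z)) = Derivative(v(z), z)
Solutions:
 v(z) = log((-3^(2/3) - 3*3^(1/6)*I)*(1/(C1 + 2*z))^(1/3)/6)
 v(z) = log((-3^(2/3) + 3*3^(1/6)*I)*(1/(C1 + 2*z))^(1/3)/6)
 v(z) = log(1/(C1 + 6*z))/3


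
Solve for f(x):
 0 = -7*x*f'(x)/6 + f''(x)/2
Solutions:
 f(x) = C1 + C2*erfi(sqrt(42)*x/6)


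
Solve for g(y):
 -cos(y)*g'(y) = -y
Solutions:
 g(y) = C1 + Integral(y/cos(y), y)


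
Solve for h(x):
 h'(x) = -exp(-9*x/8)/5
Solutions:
 h(x) = C1 + 8*exp(-9*x/8)/45


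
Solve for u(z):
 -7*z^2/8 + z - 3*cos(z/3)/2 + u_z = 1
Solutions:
 u(z) = C1 + 7*z^3/24 - z^2/2 + z + 9*sin(z/3)/2


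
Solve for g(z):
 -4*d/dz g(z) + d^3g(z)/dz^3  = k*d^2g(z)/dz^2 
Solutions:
 g(z) = C1 + C2*exp(z*(k - sqrt(k^2 + 16))/2) + C3*exp(z*(k + sqrt(k^2 + 16))/2)


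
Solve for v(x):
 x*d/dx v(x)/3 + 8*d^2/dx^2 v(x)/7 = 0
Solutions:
 v(x) = C1 + C2*erf(sqrt(21)*x/12)


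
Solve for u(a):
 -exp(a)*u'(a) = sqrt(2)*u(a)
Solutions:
 u(a) = C1*exp(sqrt(2)*exp(-a))


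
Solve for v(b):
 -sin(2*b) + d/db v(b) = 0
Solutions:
 v(b) = C1 - cos(2*b)/2


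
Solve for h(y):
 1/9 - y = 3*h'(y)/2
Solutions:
 h(y) = C1 - y^2/3 + 2*y/27


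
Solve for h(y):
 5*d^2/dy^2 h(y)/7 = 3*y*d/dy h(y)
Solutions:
 h(y) = C1 + C2*erfi(sqrt(210)*y/10)


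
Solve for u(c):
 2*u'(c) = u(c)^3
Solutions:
 u(c) = -sqrt(-1/(C1 + c))
 u(c) = sqrt(-1/(C1 + c))


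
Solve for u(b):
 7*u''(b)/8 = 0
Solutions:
 u(b) = C1 + C2*b


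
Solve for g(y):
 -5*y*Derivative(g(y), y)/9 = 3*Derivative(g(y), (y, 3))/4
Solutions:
 g(y) = C1 + Integral(C2*airyai(-20^(1/3)*y/3) + C3*airybi(-20^(1/3)*y/3), y)


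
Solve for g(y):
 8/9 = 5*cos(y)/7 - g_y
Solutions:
 g(y) = C1 - 8*y/9 + 5*sin(y)/7


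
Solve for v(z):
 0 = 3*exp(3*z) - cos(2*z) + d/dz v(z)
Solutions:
 v(z) = C1 - exp(3*z) + sin(2*z)/2


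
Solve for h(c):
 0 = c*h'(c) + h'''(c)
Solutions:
 h(c) = C1 + Integral(C2*airyai(-c) + C3*airybi(-c), c)


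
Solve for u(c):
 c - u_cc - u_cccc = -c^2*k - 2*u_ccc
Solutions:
 u(c) = C1 + C4*exp(c) + c^4*k/12 + c^3*(4*k + 1)/6 + c^2*(3*k + 1) + c*(C2 + C3*exp(c))


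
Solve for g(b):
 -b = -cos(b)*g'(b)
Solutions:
 g(b) = C1 + Integral(b/cos(b), b)


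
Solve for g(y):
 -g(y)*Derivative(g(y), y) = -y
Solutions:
 g(y) = -sqrt(C1 + y^2)
 g(y) = sqrt(C1 + y^2)


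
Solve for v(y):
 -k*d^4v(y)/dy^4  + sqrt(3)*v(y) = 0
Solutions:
 v(y) = C1*exp(-3^(1/8)*y*(1/k)^(1/4)) + C2*exp(3^(1/8)*y*(1/k)^(1/4)) + C3*exp(-3^(1/8)*I*y*(1/k)^(1/4)) + C4*exp(3^(1/8)*I*y*(1/k)^(1/4))


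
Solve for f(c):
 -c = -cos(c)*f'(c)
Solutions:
 f(c) = C1 + Integral(c/cos(c), c)


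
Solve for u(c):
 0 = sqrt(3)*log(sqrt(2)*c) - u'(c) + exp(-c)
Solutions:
 u(c) = C1 + sqrt(3)*c*log(c) + sqrt(3)*c*(-1 + log(2)/2) - exp(-c)


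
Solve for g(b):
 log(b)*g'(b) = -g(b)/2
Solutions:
 g(b) = C1*exp(-li(b)/2)


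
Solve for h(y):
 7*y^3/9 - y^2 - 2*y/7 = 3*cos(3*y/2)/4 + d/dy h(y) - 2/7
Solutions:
 h(y) = C1 + 7*y^4/36 - y^3/3 - y^2/7 + 2*y/7 - sin(3*y/2)/2


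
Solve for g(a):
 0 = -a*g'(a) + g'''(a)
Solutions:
 g(a) = C1 + Integral(C2*airyai(a) + C3*airybi(a), a)


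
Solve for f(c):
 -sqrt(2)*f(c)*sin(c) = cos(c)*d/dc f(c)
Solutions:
 f(c) = C1*cos(c)^(sqrt(2))


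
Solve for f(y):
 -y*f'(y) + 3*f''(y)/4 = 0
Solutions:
 f(y) = C1 + C2*erfi(sqrt(6)*y/3)


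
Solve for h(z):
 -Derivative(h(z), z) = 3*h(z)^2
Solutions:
 h(z) = 1/(C1 + 3*z)


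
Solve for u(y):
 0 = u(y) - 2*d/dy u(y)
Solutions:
 u(y) = C1*exp(y/2)


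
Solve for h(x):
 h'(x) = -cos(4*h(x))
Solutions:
 h(x) = -asin((C1 + exp(8*x))/(C1 - exp(8*x)))/4 + pi/4
 h(x) = asin((C1 + exp(8*x))/(C1 - exp(8*x)))/4


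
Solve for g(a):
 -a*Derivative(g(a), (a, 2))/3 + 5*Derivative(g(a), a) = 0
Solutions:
 g(a) = C1 + C2*a^16


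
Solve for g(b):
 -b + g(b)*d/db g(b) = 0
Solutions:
 g(b) = -sqrt(C1 + b^2)
 g(b) = sqrt(C1 + b^2)


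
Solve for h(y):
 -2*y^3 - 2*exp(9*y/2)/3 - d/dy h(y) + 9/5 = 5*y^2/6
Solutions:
 h(y) = C1 - y^4/2 - 5*y^3/18 + 9*y/5 - 4*exp(9*y/2)/27


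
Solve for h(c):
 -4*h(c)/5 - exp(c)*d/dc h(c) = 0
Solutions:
 h(c) = C1*exp(4*exp(-c)/5)


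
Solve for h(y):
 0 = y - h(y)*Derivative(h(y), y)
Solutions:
 h(y) = -sqrt(C1 + y^2)
 h(y) = sqrt(C1 + y^2)


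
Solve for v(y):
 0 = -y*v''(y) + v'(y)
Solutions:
 v(y) = C1 + C2*y^2


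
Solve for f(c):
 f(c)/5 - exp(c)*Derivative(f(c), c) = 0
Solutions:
 f(c) = C1*exp(-exp(-c)/5)


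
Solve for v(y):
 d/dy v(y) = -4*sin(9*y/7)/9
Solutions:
 v(y) = C1 + 28*cos(9*y/7)/81


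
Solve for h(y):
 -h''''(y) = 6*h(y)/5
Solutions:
 h(y) = (C1*sin(10^(3/4)*3^(1/4)*y/10) + C2*cos(10^(3/4)*3^(1/4)*y/10))*exp(-10^(3/4)*3^(1/4)*y/10) + (C3*sin(10^(3/4)*3^(1/4)*y/10) + C4*cos(10^(3/4)*3^(1/4)*y/10))*exp(10^(3/4)*3^(1/4)*y/10)


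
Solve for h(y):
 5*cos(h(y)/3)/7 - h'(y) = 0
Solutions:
 -5*y/7 - 3*log(sin(h(y)/3) - 1)/2 + 3*log(sin(h(y)/3) + 1)/2 = C1


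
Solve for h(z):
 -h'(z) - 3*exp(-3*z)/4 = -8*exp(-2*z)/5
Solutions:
 h(z) = C1 - 4*exp(-2*z)/5 + exp(-3*z)/4


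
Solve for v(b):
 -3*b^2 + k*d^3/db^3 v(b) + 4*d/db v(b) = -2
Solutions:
 v(b) = C1 + C2*exp(-2*b*sqrt(-1/k)) + C3*exp(2*b*sqrt(-1/k)) + b^3/4 - 3*b*k/8 - b/2


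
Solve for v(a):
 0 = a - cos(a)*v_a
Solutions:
 v(a) = C1 + Integral(a/cos(a), a)


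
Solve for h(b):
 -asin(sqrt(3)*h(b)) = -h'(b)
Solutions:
 Integral(1/asin(sqrt(3)*_y), (_y, h(b))) = C1 + b


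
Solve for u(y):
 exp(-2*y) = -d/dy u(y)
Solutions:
 u(y) = C1 + exp(-2*y)/2


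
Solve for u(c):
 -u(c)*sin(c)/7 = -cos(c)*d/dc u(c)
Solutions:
 u(c) = C1/cos(c)^(1/7)


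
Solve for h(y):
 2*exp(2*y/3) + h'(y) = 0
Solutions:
 h(y) = C1 - 3*exp(2*y/3)


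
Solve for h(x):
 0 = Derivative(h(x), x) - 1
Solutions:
 h(x) = C1 + x


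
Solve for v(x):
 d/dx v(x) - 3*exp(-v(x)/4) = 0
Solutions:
 v(x) = 4*log(C1 + 3*x/4)


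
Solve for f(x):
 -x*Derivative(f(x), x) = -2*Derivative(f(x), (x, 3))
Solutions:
 f(x) = C1 + Integral(C2*airyai(2^(2/3)*x/2) + C3*airybi(2^(2/3)*x/2), x)


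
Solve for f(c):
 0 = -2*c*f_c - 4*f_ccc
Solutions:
 f(c) = C1 + Integral(C2*airyai(-2^(2/3)*c/2) + C3*airybi(-2^(2/3)*c/2), c)


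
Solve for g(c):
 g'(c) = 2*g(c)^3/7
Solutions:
 g(c) = -sqrt(14)*sqrt(-1/(C1 + 2*c))/2
 g(c) = sqrt(14)*sqrt(-1/(C1 + 2*c))/2


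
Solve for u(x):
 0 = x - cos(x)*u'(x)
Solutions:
 u(x) = C1 + Integral(x/cos(x), x)


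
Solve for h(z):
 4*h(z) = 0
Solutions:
 h(z) = 0


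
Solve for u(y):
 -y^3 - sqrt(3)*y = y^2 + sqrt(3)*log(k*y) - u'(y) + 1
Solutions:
 u(y) = C1 + y^4/4 + y^3/3 + sqrt(3)*y^2/2 + sqrt(3)*y*log(k*y) + y*(1 - sqrt(3))


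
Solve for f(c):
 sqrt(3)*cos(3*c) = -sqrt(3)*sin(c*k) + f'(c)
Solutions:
 f(c) = C1 + sqrt(3)*sin(3*c)/3 - sqrt(3)*cos(c*k)/k


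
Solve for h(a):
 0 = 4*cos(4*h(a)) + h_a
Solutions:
 h(a) = -asin((C1 + exp(32*a))/(C1 - exp(32*a)))/4 + pi/4
 h(a) = asin((C1 + exp(32*a))/(C1 - exp(32*a)))/4


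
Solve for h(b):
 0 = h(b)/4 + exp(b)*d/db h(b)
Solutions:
 h(b) = C1*exp(exp(-b)/4)


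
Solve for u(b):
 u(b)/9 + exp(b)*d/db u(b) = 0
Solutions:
 u(b) = C1*exp(exp(-b)/9)


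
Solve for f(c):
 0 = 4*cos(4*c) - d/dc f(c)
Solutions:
 f(c) = C1 + sin(4*c)


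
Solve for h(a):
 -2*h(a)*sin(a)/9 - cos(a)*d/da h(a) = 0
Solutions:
 h(a) = C1*cos(a)^(2/9)


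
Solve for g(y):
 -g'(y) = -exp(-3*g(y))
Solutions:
 g(y) = log(C1 + 3*y)/3
 g(y) = log((-3^(1/3) - 3^(5/6)*I)*(C1 + y)^(1/3)/2)
 g(y) = log((-3^(1/3) + 3^(5/6)*I)*(C1 + y)^(1/3)/2)


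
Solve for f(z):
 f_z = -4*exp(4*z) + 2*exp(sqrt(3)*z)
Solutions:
 f(z) = C1 - exp(4*z) + 2*sqrt(3)*exp(sqrt(3)*z)/3


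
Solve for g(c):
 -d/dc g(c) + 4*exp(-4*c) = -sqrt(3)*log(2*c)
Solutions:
 g(c) = C1 + sqrt(3)*c*log(c) + sqrt(3)*c*(-1 + log(2)) - exp(-4*c)


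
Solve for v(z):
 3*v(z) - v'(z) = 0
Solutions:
 v(z) = C1*exp(3*z)


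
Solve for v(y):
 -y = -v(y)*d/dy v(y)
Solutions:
 v(y) = -sqrt(C1 + y^2)
 v(y) = sqrt(C1 + y^2)


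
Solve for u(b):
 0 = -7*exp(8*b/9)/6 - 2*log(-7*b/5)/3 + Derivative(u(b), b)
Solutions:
 u(b) = C1 + 2*b*log(-b)/3 + 2*b*(-log(5) - 1 + log(7))/3 + 21*exp(8*b/9)/16


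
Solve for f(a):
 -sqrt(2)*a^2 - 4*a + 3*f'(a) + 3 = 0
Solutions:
 f(a) = C1 + sqrt(2)*a^3/9 + 2*a^2/3 - a


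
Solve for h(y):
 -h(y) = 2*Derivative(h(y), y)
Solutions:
 h(y) = C1*exp(-y/2)


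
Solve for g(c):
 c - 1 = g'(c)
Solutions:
 g(c) = C1 + c^2/2 - c


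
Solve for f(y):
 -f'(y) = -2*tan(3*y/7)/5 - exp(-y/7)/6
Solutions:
 f(y) = C1 + 7*log(tan(3*y/7)^2 + 1)/15 - 7*exp(-y/7)/6


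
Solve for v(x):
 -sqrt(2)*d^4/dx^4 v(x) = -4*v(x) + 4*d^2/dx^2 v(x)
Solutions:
 v(x) = C1*exp(-2^(1/4)*x*sqrt(-1 + sqrt(1 + sqrt(2)))) + C2*exp(2^(1/4)*x*sqrt(-1 + sqrt(1 + sqrt(2)))) + C3*sin(2^(1/4)*x*sqrt(1 + sqrt(1 + sqrt(2)))) + C4*cosh(2^(1/4)*x*sqrt(-sqrt(1 + sqrt(2)) - 1))


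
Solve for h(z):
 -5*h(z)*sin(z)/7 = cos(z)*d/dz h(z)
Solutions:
 h(z) = C1*cos(z)^(5/7)


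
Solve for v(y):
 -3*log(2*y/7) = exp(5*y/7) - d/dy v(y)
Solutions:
 v(y) = C1 + 3*y*log(y) + 3*y*(-log(7) - 1 + log(2)) + 7*exp(5*y/7)/5


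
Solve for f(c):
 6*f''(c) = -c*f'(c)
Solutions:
 f(c) = C1 + C2*erf(sqrt(3)*c/6)


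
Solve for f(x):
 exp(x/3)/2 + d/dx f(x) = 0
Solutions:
 f(x) = C1 - 3*exp(x/3)/2


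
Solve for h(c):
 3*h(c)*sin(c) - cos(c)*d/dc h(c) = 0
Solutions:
 h(c) = C1/cos(c)^3


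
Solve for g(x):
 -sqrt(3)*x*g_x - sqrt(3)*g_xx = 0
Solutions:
 g(x) = C1 + C2*erf(sqrt(2)*x/2)


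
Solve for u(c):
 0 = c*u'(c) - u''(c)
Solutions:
 u(c) = C1 + C2*erfi(sqrt(2)*c/2)


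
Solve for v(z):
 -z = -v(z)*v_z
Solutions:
 v(z) = -sqrt(C1 + z^2)
 v(z) = sqrt(C1 + z^2)


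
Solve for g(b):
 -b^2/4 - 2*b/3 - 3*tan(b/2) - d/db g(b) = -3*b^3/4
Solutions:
 g(b) = C1 + 3*b^4/16 - b^3/12 - b^2/3 + 6*log(cos(b/2))


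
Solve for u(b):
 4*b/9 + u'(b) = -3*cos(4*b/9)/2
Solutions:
 u(b) = C1 - 2*b^2/9 - 27*sin(4*b/9)/8


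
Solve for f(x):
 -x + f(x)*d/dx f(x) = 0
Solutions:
 f(x) = -sqrt(C1 + x^2)
 f(x) = sqrt(C1 + x^2)


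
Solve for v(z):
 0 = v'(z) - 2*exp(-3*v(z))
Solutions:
 v(z) = log(C1 + 6*z)/3
 v(z) = log((-3^(1/3) - 3^(5/6)*I)*(C1 + 2*z)^(1/3)/2)
 v(z) = log((-3^(1/3) + 3^(5/6)*I)*(C1 + 2*z)^(1/3)/2)


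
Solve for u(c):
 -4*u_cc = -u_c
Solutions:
 u(c) = C1 + C2*exp(c/4)


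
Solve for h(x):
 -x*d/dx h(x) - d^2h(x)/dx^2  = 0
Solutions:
 h(x) = C1 + C2*erf(sqrt(2)*x/2)


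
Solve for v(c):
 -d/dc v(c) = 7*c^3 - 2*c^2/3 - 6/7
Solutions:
 v(c) = C1 - 7*c^4/4 + 2*c^3/9 + 6*c/7


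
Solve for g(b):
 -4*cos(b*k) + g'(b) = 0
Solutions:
 g(b) = C1 + 4*sin(b*k)/k


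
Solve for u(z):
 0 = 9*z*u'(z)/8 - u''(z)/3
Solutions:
 u(z) = C1 + C2*erfi(3*sqrt(3)*z/4)


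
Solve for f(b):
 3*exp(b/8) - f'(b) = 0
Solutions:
 f(b) = C1 + 24*exp(b/8)


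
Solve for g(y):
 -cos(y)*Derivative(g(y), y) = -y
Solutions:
 g(y) = C1 + Integral(y/cos(y), y)


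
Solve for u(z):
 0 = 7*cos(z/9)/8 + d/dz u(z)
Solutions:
 u(z) = C1 - 63*sin(z/9)/8


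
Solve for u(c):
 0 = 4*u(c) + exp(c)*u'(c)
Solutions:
 u(c) = C1*exp(4*exp(-c))


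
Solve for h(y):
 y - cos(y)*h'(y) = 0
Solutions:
 h(y) = C1 + Integral(y/cos(y), y)


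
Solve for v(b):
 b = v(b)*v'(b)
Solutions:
 v(b) = -sqrt(C1 + b^2)
 v(b) = sqrt(C1 + b^2)


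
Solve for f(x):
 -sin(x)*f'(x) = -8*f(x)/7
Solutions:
 f(x) = C1*(cos(x) - 1)^(4/7)/(cos(x) + 1)^(4/7)


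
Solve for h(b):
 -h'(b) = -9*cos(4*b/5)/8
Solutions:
 h(b) = C1 + 45*sin(4*b/5)/32


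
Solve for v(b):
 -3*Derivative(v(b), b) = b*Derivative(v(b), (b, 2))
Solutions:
 v(b) = C1 + C2/b^2


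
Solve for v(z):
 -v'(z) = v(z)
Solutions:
 v(z) = C1*exp(-z)


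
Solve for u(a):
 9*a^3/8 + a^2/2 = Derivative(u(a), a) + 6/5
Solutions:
 u(a) = C1 + 9*a^4/32 + a^3/6 - 6*a/5


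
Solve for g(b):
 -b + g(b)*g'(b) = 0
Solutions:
 g(b) = -sqrt(C1 + b^2)
 g(b) = sqrt(C1 + b^2)


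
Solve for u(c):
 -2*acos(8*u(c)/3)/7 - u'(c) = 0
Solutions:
 Integral(1/acos(8*_y/3), (_y, u(c))) = C1 - 2*c/7


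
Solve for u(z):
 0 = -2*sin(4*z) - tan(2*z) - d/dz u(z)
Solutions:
 u(z) = C1 + log(cos(2*z))/2 + cos(4*z)/2


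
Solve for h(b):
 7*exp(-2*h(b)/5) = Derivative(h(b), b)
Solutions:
 h(b) = 5*log(-sqrt(C1 + 7*b)) - 5*log(5) + 5*log(10)/2
 h(b) = 5*log(C1 + 7*b)/2 - 5*log(5) + 5*log(10)/2


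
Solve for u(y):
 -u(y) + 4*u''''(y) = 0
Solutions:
 u(y) = C1*exp(-sqrt(2)*y/2) + C2*exp(sqrt(2)*y/2) + C3*sin(sqrt(2)*y/2) + C4*cos(sqrt(2)*y/2)


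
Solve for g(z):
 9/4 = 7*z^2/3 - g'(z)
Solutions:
 g(z) = C1 + 7*z^3/9 - 9*z/4


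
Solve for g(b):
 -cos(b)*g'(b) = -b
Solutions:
 g(b) = C1 + Integral(b/cos(b), b)


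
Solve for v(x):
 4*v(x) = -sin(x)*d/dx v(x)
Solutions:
 v(x) = C1*(cos(x)^2 + 2*cos(x) + 1)/(cos(x)^2 - 2*cos(x) + 1)


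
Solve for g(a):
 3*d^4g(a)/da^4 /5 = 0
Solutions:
 g(a) = C1 + C2*a + C3*a^2 + C4*a^3


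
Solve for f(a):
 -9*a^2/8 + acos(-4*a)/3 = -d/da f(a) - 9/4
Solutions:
 f(a) = C1 + 3*a^3/8 - a*acos(-4*a)/3 - 9*a/4 - sqrt(1 - 16*a^2)/12


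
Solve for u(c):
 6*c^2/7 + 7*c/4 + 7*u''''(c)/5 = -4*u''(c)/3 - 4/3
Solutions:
 u(c) = C1 + C2*c + C3*sin(2*sqrt(105)*c/21) + C4*cos(2*sqrt(105)*c/21) - 3*c^4/56 - 7*c^3/32 + 7*c^2/40


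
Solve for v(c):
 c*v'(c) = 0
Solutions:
 v(c) = C1


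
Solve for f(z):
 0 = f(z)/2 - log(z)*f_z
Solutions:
 f(z) = C1*exp(li(z)/2)


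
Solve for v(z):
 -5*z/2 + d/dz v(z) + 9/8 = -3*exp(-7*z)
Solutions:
 v(z) = C1 + 5*z^2/4 - 9*z/8 + 3*exp(-7*z)/7


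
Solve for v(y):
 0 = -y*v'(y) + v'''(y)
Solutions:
 v(y) = C1 + Integral(C2*airyai(y) + C3*airybi(y), y)


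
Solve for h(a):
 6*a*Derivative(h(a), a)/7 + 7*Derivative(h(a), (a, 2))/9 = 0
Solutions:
 h(a) = C1 + C2*erf(3*sqrt(3)*a/7)


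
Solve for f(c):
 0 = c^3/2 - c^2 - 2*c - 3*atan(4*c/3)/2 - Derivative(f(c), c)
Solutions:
 f(c) = C1 + c^4/8 - c^3/3 - c^2 - 3*c*atan(4*c/3)/2 + 9*log(16*c^2 + 9)/16


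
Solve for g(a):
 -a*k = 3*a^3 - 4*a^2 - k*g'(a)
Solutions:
 g(a) = C1 + 3*a^4/(4*k) - 4*a^3/(3*k) + a^2/2


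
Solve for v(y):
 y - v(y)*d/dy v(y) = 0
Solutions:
 v(y) = -sqrt(C1 + y^2)
 v(y) = sqrt(C1 + y^2)


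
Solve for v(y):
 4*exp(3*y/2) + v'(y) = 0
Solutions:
 v(y) = C1 - 8*exp(3*y/2)/3


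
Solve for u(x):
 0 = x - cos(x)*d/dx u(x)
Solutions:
 u(x) = C1 + Integral(x/cos(x), x)


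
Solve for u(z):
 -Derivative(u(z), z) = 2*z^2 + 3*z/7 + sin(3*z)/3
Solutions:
 u(z) = C1 - 2*z^3/3 - 3*z^2/14 + cos(3*z)/9


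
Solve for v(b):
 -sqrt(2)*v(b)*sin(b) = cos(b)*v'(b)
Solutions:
 v(b) = C1*cos(b)^(sqrt(2))


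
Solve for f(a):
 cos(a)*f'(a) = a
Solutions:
 f(a) = C1 + Integral(a/cos(a), a)


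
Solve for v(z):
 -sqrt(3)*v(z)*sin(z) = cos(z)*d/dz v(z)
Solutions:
 v(z) = C1*cos(z)^(sqrt(3))


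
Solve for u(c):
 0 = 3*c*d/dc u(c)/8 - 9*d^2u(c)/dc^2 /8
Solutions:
 u(c) = C1 + C2*erfi(sqrt(6)*c/6)


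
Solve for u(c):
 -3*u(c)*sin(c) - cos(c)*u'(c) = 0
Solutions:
 u(c) = C1*cos(c)^3


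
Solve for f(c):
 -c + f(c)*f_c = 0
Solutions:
 f(c) = -sqrt(C1 + c^2)
 f(c) = sqrt(C1 + c^2)


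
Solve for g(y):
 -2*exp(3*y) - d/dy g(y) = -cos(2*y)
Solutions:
 g(y) = C1 - 2*exp(3*y)/3 + sin(2*y)/2


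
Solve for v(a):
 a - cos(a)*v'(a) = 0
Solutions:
 v(a) = C1 + Integral(a/cos(a), a)


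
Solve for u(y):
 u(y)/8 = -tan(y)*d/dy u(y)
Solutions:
 u(y) = C1/sin(y)^(1/8)


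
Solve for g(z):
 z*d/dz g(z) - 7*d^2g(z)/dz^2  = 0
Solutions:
 g(z) = C1 + C2*erfi(sqrt(14)*z/14)


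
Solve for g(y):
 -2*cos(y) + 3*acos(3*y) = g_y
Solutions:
 g(y) = C1 + 3*y*acos(3*y) - sqrt(1 - 9*y^2) - 2*sin(y)


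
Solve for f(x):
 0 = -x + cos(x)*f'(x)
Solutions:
 f(x) = C1 + Integral(x/cos(x), x)


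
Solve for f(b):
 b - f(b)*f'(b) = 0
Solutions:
 f(b) = -sqrt(C1 + b^2)
 f(b) = sqrt(C1 + b^2)


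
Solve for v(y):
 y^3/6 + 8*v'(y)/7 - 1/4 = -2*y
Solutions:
 v(y) = C1 - 7*y^4/192 - 7*y^2/8 + 7*y/32


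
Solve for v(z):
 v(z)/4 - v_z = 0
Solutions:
 v(z) = C1*exp(z/4)


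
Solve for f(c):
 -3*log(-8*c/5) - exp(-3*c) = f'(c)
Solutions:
 f(c) = C1 - 3*c*log(-c) + 3*c*(-3*log(2) + 1 + log(5)) + exp(-3*c)/3
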